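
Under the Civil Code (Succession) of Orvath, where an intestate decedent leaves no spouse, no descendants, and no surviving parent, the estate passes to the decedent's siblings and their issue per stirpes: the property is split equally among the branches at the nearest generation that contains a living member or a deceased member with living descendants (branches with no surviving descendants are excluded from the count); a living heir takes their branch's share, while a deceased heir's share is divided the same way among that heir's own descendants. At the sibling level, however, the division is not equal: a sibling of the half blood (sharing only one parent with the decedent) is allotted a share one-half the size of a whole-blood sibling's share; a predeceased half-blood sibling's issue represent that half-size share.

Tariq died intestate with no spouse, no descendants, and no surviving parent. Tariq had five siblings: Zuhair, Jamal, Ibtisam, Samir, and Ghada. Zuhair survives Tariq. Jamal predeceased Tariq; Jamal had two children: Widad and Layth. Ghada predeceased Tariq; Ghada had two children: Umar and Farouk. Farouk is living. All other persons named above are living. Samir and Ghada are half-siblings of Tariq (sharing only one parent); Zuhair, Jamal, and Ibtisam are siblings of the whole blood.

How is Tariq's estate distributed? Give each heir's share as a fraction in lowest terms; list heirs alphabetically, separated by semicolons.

No spouse, descendants, or parent survives, so the estate passes to Tariq's siblings per stirpes.
Half-blood siblings count for one-half the weight of whole-blood siblings at the initial division.
Dividing 1 in proportion to weights (total weight 4): Zuhair (weight 1) → 1/4; Jamal (weight 1) → 1/4; Ibtisam (weight 1) → 1/4; Samir (weight 1/2) → 1/8; Ghada (weight 1/2) → 1/8.
Zuhair is living and takes 1/4.
Jamal predeceased; the 1/4 allotted to Jamal's branch passes to Jamal's issue by representation.
The 1/4 is divided into 2 equal shares of 1/8 among Widad, Layth.
Widad is living and takes 1/8.
Layth is living and takes 1/8.
Ibtisam is living and takes 1/4.
Samir is living and takes 1/8.
Ghada predeceased; the 1/8 allotted to Ghada's branch passes to Ghada's issue by representation.
The 1/8 is divided into 2 equal shares of 1/16 among Umar, Farouk.
Umar is living and takes 1/16.
Farouk is living and takes 1/16.

Farouk 1/16; Ibtisam 1/4; Layth 1/8; Samir 1/8; Umar 1/16; Widad 1/8; Zuhair 1/4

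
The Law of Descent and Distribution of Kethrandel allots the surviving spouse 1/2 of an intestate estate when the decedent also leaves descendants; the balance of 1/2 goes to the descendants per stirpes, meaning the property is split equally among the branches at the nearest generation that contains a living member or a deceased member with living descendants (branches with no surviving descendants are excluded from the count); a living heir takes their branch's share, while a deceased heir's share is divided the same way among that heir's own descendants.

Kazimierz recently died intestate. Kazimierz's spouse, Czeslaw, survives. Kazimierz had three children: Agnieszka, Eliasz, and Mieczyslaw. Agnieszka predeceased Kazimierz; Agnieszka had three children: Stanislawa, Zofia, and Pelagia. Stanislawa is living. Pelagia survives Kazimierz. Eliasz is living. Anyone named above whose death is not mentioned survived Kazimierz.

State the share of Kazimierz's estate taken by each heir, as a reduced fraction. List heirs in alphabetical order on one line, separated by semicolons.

Czeslaw, as surviving spouse, takes 1/2.
The remaining 1/2 passes to Kazimierz's descendants per stirpes.
The 1/2 is divided into 3 equal shares of 1/6 among Agnieszka, Eliasz, Mieczyslaw.
Agnieszka predeceased; the 1/6 allotted to Agnieszka's branch passes to Agnieszka's issue by representation.
The 1/6 is divided into 3 equal shares of 1/18 among Stanislawa, Zofia, Pelagia.
Stanislawa is living and takes 1/18.
Zofia is living and takes 1/18.
Pelagia is living and takes 1/18.
Eliasz is living and takes 1/6.
Mieczyslaw is living and takes 1/6.

Czeslaw 1/2; Eliasz 1/6; Mieczyslaw 1/6; Pelagia 1/18; Stanislawa 1/18; Zofia 1/18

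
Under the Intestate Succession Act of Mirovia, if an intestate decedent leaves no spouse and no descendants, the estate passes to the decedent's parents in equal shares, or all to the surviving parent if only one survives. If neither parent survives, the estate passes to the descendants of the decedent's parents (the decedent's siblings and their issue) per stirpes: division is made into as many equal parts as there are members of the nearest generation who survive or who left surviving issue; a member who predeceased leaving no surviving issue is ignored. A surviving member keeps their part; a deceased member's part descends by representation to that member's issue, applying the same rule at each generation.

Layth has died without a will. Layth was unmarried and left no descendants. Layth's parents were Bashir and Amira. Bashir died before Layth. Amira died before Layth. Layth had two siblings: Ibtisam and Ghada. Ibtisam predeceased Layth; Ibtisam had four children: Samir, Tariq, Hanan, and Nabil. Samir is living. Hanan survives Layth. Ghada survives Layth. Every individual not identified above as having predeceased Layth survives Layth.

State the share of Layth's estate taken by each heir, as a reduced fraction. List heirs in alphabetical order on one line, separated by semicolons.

Neither parent survives and there are no descendants, so the estate passes to Layth's siblings and their issue per stirpes.
The estate is divided into 2 equal shares of 1/2 among Ibtisam, Ghada.
Ibtisam predeceased; the 1/2 allotted to Ibtisam's branch passes to Ibtisam's issue by representation.
The 1/2 is divided into 4 equal shares of 1/8 among Samir, Tariq, Hanan, Nabil.
Samir is living and takes 1/8.
Tariq is living and takes 1/8.
Hanan is living and takes 1/8.
Nabil is living and takes 1/8.
Ghada is living and takes 1/2.

Ghada 1/2; Hanan 1/8; Nabil 1/8; Samir 1/8; Tariq 1/8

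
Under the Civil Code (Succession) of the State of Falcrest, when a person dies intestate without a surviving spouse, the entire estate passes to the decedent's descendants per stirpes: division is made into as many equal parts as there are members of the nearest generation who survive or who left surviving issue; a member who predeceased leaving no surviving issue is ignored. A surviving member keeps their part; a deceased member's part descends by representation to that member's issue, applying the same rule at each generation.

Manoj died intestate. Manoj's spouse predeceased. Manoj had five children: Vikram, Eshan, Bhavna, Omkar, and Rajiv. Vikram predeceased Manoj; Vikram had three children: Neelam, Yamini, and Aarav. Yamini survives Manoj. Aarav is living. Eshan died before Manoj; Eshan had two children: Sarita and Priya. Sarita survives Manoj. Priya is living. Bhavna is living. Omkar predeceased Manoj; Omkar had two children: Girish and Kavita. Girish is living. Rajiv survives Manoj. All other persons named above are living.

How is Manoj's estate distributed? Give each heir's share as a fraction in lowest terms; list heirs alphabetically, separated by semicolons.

Aarav 1/15; Bhavna 1/5; Girish 1/10; Kavita 1/10; Neelam 1/15; Priya 1/10; Rajiv 1/5; Sarita 1/10; Yamini 1/15

There is no surviving spouse, so the entire estate passes to Manoj's descendants per stirpes.
The estate is divided into 5 equal shares of 1/5 among Vikram, Eshan, Bhavna, Omkar, Rajiv.
Vikram predeceased; the 1/5 allotted to Vikram's branch passes to Vikram's issue by representation.
The 1/5 is divided into 3 equal shares of 1/15 among Neelam, Yamini, Aarav.
Neelam is living and takes 1/15.
Yamini is living and takes 1/15.
Aarav is living and takes 1/15.
Eshan predeceased; the 1/5 allotted to Eshan's branch passes to Eshan's issue by representation.
The 1/5 is divided into 2 equal shares of 1/10 among Sarita, Priya.
Sarita is living and takes 1/10.
Priya is living and takes 1/10.
Bhavna is living and takes 1/5.
Omkar predeceased; the 1/5 allotted to Omkar's branch passes to Omkar's issue by representation.
The 1/5 is divided into 2 equal shares of 1/10 among Girish, Kavita.
Girish is living and takes 1/10.
Kavita is living and takes 1/10.
Rajiv is living and takes 1/5.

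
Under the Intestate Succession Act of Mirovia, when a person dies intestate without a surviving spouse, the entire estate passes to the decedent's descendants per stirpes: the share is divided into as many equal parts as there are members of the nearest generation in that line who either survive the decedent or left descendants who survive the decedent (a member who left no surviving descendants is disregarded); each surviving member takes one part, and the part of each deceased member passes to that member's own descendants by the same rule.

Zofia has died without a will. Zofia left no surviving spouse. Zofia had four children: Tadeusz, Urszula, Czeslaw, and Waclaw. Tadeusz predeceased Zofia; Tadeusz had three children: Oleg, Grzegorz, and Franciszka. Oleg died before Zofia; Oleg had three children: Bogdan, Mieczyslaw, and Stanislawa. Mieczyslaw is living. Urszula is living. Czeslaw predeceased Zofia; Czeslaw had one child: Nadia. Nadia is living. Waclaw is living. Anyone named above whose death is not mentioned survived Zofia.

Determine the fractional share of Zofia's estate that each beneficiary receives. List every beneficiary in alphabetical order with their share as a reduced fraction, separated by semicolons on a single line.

There is no surviving spouse, so the entire estate passes to Zofia's descendants per stirpes.
The estate is divided into 4 equal shares of 1/4 among Tadeusz, Urszula, Czeslaw, Waclaw.
Tadeusz predeceased; the 1/4 allotted to Tadeusz's branch passes to Tadeusz's issue by representation.
The 1/4 is divided into 3 equal shares of 1/12 among Oleg, Grzegorz, Franciszka.
Oleg predeceased; the 1/12 allotted to Oleg's branch passes to Oleg's issue by representation.
The 1/12 is divided into 3 equal shares of 1/36 among Bogdan, Mieczyslaw, Stanislawa.
Bogdan is living and takes 1/36.
Mieczyslaw is living and takes 1/36.
Stanislawa is living and takes 1/36.
Grzegorz is living and takes 1/12.
Franciszka is living and takes 1/12.
Urszula is living and takes 1/4.
Czeslaw predeceased; the 1/4 allotted to Czeslaw's branch passes to Czeslaw's issue by representation.
Nadia is the sole taker at this level and receives the full 1/4.
Waclaw is living and takes 1/4.

Bogdan 1/36; Franciszka 1/12; Grzegorz 1/12; Mieczyslaw 1/36; Nadia 1/4; Stanislawa 1/36; Urszula 1/4; Waclaw 1/4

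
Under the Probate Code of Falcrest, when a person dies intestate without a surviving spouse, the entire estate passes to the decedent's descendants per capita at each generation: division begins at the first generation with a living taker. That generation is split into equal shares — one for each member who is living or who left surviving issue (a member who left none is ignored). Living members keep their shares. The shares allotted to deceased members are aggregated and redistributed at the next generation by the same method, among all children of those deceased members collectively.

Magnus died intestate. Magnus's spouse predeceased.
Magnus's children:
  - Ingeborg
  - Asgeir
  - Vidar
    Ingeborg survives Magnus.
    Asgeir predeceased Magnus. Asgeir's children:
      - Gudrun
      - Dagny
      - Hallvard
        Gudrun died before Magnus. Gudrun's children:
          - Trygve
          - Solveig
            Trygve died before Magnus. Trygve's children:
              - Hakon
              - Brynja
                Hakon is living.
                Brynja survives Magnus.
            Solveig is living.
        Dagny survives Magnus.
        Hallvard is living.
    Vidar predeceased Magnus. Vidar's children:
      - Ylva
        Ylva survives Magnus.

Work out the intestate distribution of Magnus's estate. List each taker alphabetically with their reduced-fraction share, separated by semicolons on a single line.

There is no surviving spouse, so the entire estate passes to Magnus's descendants per capita at each generation.
At generation 1 (Ingeborg, Asgeir, Vidar) there are 3 shares of (1)/3 = 1/3 each.
Living: Ingeborg — each takes 1/3.
Deceased: Asgeir and Vidar. Their combined 2/3 is pooled and carried to generation 2.
At generation 2 (Gudrun, Dagny, Hallvard, Ylva) there are 4 shares of (2/3)/4 = 1/6 each.
Living: Dagny, Hallvard, and Ylva — each takes 1/6.
Deceased: Gudrun. That 1/6 share is carried to generation 3.
At generation 3 (Trygve, Solveig) there are 2 shares of (1/6)/2 = 1/12 each.
Living: Solveig — each takes 1/12.
Deceased: Trygve. That 1/12 share is carried to generation 4.
At generation 4 (Hakon, Brynja) there are 2 shares of (1/12)/2 = 1/24 each.
Living: Hakon and Brynja — each takes 1/24.

Brynja 1/24; Dagny 1/6; Hakon 1/24; Hallvard 1/6; Ingeborg 1/3; Solveig 1/12; Ylva 1/6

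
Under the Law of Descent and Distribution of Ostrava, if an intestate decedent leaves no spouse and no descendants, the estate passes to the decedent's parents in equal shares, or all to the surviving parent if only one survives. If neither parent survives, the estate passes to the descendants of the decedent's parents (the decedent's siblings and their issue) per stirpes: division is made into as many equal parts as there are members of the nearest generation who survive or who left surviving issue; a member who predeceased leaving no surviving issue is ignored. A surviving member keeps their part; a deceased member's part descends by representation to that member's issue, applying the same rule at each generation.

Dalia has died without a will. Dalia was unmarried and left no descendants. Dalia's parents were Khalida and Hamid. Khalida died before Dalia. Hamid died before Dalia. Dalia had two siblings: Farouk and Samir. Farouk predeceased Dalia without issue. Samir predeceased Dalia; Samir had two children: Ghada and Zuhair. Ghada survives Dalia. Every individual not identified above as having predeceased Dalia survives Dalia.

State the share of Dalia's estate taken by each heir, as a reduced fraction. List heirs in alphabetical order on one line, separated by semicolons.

Ghada 1/2; Zuhair 1/2

Neither parent survives and there are no descendants, so the estate passes to Dalia's siblings and their issue per stirpes.
Farouk left no surviving issue, so that branch lapses and is disregarded.
Samir's line is the sole branch at this level, so the full 1 passes to Samir's issue by representation.
The estate is divided into 2 equal shares of 1/2 among Ghada, Zuhair.
Ghada is living and takes 1/2.
Zuhair is living and takes 1/2.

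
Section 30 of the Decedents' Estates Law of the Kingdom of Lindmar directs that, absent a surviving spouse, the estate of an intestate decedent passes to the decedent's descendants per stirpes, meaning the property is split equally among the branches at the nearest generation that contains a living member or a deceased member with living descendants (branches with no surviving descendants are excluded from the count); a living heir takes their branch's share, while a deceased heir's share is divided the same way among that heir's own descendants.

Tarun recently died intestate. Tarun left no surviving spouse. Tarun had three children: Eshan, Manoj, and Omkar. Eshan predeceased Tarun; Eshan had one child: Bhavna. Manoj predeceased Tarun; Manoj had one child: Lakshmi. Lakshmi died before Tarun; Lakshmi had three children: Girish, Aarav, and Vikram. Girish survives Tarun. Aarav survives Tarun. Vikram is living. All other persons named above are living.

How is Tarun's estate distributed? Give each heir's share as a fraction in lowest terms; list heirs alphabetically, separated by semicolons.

Aarav 1/9; Bhavna 1/3; Girish 1/9; Omkar 1/3; Vikram 1/9

There is no surviving spouse, so the entire estate passes to Tarun's descendants per stirpes.
The estate is divided into 3 equal shares of 1/3 among Eshan, Manoj, Omkar.
Eshan predeceased; the 1/3 allotted to Eshan's branch passes to Eshan's issue by representation.
Bhavna is the sole taker at this level and receives the full 1/3.
Manoj predeceased; the 1/3 allotted to Manoj's branch passes to Manoj's issue by representation.
Lakshmi's line is the sole branch at this level, so the full 1/3 passes to Lakshmi's issue by representation.
The 1/3 is divided into 3 equal shares of 1/9 among Girish, Aarav, Vikram.
Girish is living and takes 1/9.
Aarav is living and takes 1/9.
Vikram is living and takes 1/9.
Omkar is living and takes 1/3.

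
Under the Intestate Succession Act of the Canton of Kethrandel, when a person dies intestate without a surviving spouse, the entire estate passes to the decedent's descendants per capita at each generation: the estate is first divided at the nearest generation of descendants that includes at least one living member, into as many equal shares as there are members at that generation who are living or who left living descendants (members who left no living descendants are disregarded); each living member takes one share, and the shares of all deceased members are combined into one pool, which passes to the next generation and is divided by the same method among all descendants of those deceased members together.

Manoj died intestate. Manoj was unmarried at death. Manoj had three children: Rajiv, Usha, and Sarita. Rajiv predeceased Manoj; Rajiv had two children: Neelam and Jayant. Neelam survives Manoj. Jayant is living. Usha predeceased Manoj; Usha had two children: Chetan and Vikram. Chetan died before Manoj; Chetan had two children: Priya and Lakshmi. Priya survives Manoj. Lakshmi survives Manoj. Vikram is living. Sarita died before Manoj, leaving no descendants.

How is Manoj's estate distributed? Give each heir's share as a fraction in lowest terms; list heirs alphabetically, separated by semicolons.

There is no surviving spouse, so the entire estate passes to Manoj's descendants per capita at each generation.
No one at generation 1 (Rajiv, Usha) is living; moving to the next generation.
At generation 2 (Neelam, Jayant, Chetan, Vikram) there are 4 shares of (1)/4 = 1/4 each.
Living: Neelam, Jayant, and Vikram — each takes 1/4.
Deceased: Chetan. That 1/4 share is carried to generation 3.
At generation 3 (Priya, Lakshmi) there are 2 shares of (1/4)/2 = 1/8 each.
Living: Priya and Lakshmi — each takes 1/8.

Jayant 1/4; Lakshmi 1/8; Neelam 1/4; Priya 1/8; Vikram 1/4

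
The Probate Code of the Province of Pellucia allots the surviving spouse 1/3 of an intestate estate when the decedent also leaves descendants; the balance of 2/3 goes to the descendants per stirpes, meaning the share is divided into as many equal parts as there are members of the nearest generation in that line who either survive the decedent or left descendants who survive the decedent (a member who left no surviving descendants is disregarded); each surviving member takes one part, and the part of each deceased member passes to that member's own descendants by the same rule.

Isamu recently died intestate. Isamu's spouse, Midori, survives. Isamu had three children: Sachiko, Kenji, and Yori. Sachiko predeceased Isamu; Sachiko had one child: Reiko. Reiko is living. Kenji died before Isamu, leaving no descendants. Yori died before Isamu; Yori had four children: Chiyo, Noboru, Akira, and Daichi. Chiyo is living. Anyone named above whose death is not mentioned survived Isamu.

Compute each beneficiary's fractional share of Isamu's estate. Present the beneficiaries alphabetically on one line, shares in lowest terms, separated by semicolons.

Akira 1/12; Chiyo 1/12; Daichi 1/12; Midori 1/3; Noboru 1/12; Reiko 1/3

Midori, as surviving spouse, takes 1/3.
The remaining 2/3 passes to Isamu's descendants per stirpes.
Kenji left no surviving issue, so that branch lapses and is disregarded.
The 2/3 is divided into 2 equal shares of 1/3 among Sachiko, Yori.
Sachiko predeceased; the 1/3 allotted to Sachiko's branch passes to Sachiko's issue by representation.
Reiko is the sole taker at this level and receives the full 1/3.
Yori predeceased; the 1/3 allotted to Yori's branch passes to Yori's issue by representation.
The 1/3 is divided into 4 equal shares of 1/12 among Chiyo, Noboru, Akira, Daichi.
Chiyo is living and takes 1/12.
Noboru is living and takes 1/12.
Akira is living and takes 1/12.
Daichi is living and takes 1/12.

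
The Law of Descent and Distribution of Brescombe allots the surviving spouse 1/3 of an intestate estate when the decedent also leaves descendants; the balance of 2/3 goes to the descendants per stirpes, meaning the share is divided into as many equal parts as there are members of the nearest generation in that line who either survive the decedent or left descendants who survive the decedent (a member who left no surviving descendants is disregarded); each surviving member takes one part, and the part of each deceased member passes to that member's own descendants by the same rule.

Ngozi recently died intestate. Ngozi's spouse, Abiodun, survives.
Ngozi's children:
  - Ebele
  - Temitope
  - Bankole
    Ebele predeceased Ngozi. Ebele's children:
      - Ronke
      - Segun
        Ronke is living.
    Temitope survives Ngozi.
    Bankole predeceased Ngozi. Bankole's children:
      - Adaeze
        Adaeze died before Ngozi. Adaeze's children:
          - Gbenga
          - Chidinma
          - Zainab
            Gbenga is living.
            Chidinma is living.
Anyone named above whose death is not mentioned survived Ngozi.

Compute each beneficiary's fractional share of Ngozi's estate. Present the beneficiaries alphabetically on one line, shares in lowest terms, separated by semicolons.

Abiodun 1/3; Chidinma 2/27; Gbenga 2/27; Ronke 1/9; Segun 1/9; Temitope 2/9; Zainab 2/27

Abiodun, as surviving spouse, takes 1/3.
The remaining 2/3 passes to Ngozi's descendants per stirpes.
The 2/3 is divided into 3 equal shares of 2/9 among Ebele, Temitope, Bankole.
Ebele predeceased; the 2/9 allotted to Ebele's branch passes to Ebele's issue by representation.
The 2/9 is divided into 2 equal shares of 1/9 among Ronke, Segun.
Ronke is living and takes 1/9.
Segun is living and takes 1/9.
Temitope is living and takes 2/9.
Bankole predeceased; the 2/9 allotted to Bankole's branch passes to Bankole's issue by representation.
Adaeze's line is the sole branch at this level, so the full 2/9 passes to Adaeze's issue by representation.
The 2/9 is divided into 3 equal shares of 2/27 among Gbenga, Chidinma, Zainab.
Gbenga is living and takes 2/27.
Chidinma is living and takes 2/27.
Zainab is living and takes 2/27.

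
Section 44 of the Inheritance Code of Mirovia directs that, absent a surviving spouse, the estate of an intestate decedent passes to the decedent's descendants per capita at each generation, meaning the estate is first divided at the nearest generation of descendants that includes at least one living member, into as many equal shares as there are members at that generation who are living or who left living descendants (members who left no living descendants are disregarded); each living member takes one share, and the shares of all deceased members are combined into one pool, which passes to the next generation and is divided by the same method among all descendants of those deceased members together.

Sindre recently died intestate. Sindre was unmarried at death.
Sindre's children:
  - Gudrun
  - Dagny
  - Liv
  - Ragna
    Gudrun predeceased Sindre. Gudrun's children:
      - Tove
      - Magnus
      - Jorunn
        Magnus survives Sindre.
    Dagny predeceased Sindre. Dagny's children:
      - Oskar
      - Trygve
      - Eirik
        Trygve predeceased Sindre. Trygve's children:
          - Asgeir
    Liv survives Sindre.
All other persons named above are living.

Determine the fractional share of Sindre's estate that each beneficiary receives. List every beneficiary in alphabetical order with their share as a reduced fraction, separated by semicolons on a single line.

There is no surviving spouse, so the entire estate passes to Sindre's descendants per capita at each generation.
At generation 1 (Gudrun, Dagny, Liv, Ragna) there are 4 shares of (1)/4 = 1/4 each.
Living: Liv and Ragna — each takes 1/4.
Deceased: Gudrun and Dagny. Their combined 1/2 is pooled and carried to generation 2.
At generation 2 (Tove, Magnus, Jorunn, Oskar, Trygve, Eirik) there are 6 shares of (1/2)/6 = 1/12 each.
Living: Tove, Magnus, Jorunn, Oskar, and Eirik — each takes 1/12.
Deceased: Trygve. That 1/12 share is carried to generation 3.
At generation 3 (Asgeir) there are 1 shares of (1/12)/1 = 1/12 each.
Living: Asgeir — each takes 1/12.

Asgeir 1/12; Eirik 1/12; Jorunn 1/12; Liv 1/4; Magnus 1/12; Oskar 1/12; Ragna 1/4; Tove 1/12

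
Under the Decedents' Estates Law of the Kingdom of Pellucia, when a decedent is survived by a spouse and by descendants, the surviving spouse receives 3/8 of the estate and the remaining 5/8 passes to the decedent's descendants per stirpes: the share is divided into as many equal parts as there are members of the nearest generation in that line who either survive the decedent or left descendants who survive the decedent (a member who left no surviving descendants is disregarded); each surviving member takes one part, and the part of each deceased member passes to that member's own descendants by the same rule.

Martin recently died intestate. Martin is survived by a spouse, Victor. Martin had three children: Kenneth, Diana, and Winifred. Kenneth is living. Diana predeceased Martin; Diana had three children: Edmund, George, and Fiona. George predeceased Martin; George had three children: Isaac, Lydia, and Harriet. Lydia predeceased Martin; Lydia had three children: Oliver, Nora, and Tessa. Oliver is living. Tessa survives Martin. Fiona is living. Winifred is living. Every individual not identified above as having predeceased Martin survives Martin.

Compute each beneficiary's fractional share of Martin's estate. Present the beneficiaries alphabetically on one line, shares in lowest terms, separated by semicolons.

Edmund 5/72; Fiona 5/72; Harriet 5/216; Isaac 5/216; Kenneth 5/24; Nora 5/648; Oliver 5/648; Tessa 5/648; Victor 3/8; Winifred 5/24

Victor, as surviving spouse, takes 3/8.
The remaining 5/8 passes to Martin's descendants per stirpes.
The 5/8 is divided into 3 equal shares of 5/24 among Kenneth, Diana, Winifred.
Kenneth is living and takes 5/24.
Diana predeceased; the 5/24 allotted to Diana's branch passes to Diana's issue by representation.
The 5/24 is divided into 3 equal shares of 5/72 among Edmund, George, Fiona.
Edmund is living and takes 5/72.
George predeceased; the 5/72 allotted to George's branch passes to George's issue by representation.
The 5/72 is divided into 3 equal shares of 5/216 among Isaac, Lydia, Harriet.
Isaac is living and takes 5/216.
Lydia predeceased; the 5/216 allotted to Lydia's branch passes to Lydia's issue by representation.
The 5/216 is divided into 3 equal shares of 5/648 among Oliver, Nora, Tessa.
Oliver is living and takes 5/648.
Nora is living and takes 5/648.
Tessa is living and takes 5/648.
Harriet is living and takes 5/216.
Fiona is living and takes 5/72.
Winifred is living and takes 5/24.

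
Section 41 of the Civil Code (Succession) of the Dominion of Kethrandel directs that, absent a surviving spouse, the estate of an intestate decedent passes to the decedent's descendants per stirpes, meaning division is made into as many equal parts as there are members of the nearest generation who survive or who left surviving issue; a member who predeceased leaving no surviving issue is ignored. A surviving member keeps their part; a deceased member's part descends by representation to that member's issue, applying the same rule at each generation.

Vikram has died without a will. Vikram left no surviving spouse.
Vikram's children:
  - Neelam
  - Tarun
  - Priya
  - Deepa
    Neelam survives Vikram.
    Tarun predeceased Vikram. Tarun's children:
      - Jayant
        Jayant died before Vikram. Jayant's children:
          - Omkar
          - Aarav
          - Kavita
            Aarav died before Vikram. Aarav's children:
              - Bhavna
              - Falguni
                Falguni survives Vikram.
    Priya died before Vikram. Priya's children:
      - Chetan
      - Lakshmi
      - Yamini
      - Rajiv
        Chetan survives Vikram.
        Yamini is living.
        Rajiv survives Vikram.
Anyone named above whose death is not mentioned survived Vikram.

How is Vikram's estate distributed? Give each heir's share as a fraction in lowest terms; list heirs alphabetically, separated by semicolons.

There is no surviving spouse, so the entire estate passes to Vikram's descendants per stirpes.
The estate is divided into 4 equal shares of 1/4 among Neelam, Tarun, Priya, Deepa.
Neelam is living and takes 1/4.
Tarun predeceased; the 1/4 allotted to Tarun's branch passes to Tarun's issue by representation.
Jayant's line is the sole branch at this level, so the full 1/4 passes to Jayant's issue by representation.
The 1/4 is divided into 3 equal shares of 1/12 among Omkar, Aarav, Kavita.
Omkar is living and takes 1/12.
Aarav predeceased; the 1/12 allotted to Aarav's branch passes to Aarav's issue by representation.
The 1/12 is divided into 2 equal shares of 1/24 among Bhavna, Falguni.
Bhavna is living and takes 1/24.
Falguni is living and takes 1/24.
Kavita is living and takes 1/12.
Priya predeceased; the 1/4 allotted to Priya's branch passes to Priya's issue by representation.
The 1/4 is divided into 4 equal shares of 1/16 among Chetan, Lakshmi, Yamini, Rajiv.
Chetan is living and takes 1/16.
Lakshmi is living and takes 1/16.
Yamini is living and takes 1/16.
Rajiv is living and takes 1/16.
Deepa is living and takes 1/4.

Bhavna 1/24; Chetan 1/16; Deepa 1/4; Falguni 1/24; Kavita 1/12; Lakshmi 1/16; Neelam 1/4; Omkar 1/12; Rajiv 1/16; Yamini 1/16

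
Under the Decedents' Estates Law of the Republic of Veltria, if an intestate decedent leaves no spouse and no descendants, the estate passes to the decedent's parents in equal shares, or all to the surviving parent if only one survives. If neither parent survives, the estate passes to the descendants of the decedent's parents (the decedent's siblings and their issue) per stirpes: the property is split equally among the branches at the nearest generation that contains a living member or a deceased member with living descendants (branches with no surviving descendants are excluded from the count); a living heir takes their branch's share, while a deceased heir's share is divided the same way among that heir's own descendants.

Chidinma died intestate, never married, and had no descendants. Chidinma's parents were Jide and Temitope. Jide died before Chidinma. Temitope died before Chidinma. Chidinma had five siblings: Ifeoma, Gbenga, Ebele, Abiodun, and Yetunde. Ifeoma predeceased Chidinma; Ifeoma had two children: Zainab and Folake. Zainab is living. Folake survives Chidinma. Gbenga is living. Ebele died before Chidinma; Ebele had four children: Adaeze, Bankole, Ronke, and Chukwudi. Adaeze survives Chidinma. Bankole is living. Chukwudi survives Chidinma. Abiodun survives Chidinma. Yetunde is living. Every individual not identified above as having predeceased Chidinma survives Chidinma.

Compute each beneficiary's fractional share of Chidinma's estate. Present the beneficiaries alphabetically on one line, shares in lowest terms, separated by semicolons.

Abiodun 1/5; Adaeze 1/20; Bankole 1/20; Chukwudi 1/20; Folake 1/10; Gbenga 1/5; Ronke 1/20; Yetunde 1/5; Zainab 1/10

Neither parent survives and there are no descendants, so the estate passes to Chidinma's siblings and their issue per stirpes.
The estate is divided into 5 equal shares of 1/5 among Ifeoma, Gbenga, Ebele, Abiodun, Yetunde.
Ifeoma predeceased; the 1/5 allotted to Ifeoma's branch passes to Ifeoma's issue by representation.
The 1/5 is divided into 2 equal shares of 1/10 among Zainab, Folake.
Zainab is living and takes 1/10.
Folake is living and takes 1/10.
Gbenga is living and takes 1/5.
Ebele predeceased; the 1/5 allotted to Ebele's branch passes to Ebele's issue by representation.
The 1/5 is divided into 4 equal shares of 1/20 among Adaeze, Bankole, Ronke, Chukwudi.
Adaeze is living and takes 1/20.
Bankole is living and takes 1/20.
Ronke is living and takes 1/20.
Chukwudi is living and takes 1/20.
Abiodun is living and takes 1/5.
Yetunde is living and takes 1/5.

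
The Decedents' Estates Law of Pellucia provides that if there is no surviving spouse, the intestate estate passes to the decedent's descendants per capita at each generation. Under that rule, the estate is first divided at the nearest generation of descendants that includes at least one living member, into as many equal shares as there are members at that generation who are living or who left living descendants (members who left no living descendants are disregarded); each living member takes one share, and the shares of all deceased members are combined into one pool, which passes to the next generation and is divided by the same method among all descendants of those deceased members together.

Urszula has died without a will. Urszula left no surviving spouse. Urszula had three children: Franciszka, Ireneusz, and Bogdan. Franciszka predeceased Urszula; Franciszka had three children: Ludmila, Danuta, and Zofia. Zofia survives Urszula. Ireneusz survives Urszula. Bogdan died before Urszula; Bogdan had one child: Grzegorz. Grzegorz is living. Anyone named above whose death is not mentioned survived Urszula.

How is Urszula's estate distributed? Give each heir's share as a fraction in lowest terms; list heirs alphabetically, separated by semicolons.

Danuta 1/6; Grzegorz 1/6; Ireneusz 1/3; Ludmila 1/6; Zofia 1/6

There is no surviving spouse, so the entire estate passes to Urszula's descendants per capita at each generation.
At generation 1 (Franciszka, Ireneusz, Bogdan) there are 3 shares of (1)/3 = 1/3 each.
Living: Ireneusz — each takes 1/3.
Deceased: Franciszka and Bogdan. Their combined 2/3 is pooled and carried to generation 2.
At generation 2 (Ludmila, Danuta, Zofia, Grzegorz) there are 4 shares of (2/3)/4 = 1/6 each.
Living: Ludmila, Danuta, Zofia, and Grzegorz — each takes 1/6.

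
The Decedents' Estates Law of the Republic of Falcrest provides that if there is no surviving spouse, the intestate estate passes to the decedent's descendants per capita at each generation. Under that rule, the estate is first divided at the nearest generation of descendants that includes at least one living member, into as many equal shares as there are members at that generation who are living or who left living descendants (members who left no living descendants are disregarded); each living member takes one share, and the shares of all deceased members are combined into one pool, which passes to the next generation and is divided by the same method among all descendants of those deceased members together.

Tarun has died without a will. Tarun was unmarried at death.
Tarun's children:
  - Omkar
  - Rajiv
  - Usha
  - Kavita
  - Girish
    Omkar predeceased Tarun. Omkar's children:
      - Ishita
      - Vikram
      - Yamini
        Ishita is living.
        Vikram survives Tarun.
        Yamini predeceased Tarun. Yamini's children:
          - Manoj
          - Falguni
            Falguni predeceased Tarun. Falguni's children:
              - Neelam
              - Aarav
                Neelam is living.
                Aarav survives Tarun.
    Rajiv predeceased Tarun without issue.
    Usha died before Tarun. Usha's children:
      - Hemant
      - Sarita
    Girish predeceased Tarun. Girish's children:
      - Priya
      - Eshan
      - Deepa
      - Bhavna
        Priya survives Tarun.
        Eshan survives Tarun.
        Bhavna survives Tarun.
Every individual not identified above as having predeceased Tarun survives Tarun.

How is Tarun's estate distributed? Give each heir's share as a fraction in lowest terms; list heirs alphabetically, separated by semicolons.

Aarav 1/48; Bhavna 1/12; Deepa 1/12; Eshan 1/12; Hemant 1/12; Ishita 1/12; Kavita 1/4; Manoj 1/24; Neelam 1/48; Priya 1/12; Sarita 1/12; Vikram 1/12

There is no surviving spouse, so the entire estate passes to Tarun's descendants per capita at each generation.
At generation 1 (Omkar, Usha, Kavita, Girish) there are 4 shares of (1)/4 = 1/4 each.
Living: Kavita — each takes 1/4.
Deceased: Omkar, Usha, and Girish. Their combined 3/4 is pooled and carried to generation 2.
At generation 2 (Ishita, Vikram, Yamini, Hemant, Sarita, Priya, Eshan, Deepa, Bhavna) there are 9 shares of (3/4)/9 = 1/12 each.
Living: Ishita, Vikram, Hemant, Sarita, Priya, Eshan, Deepa, and Bhavna — each takes 1/12.
Deceased: Yamini. That 1/12 share is carried to generation 3.
At generation 3 (Manoj, Falguni) there are 2 shares of (1/12)/2 = 1/24 each.
Living: Manoj — each takes 1/24.
Deceased: Falguni. That 1/24 share is carried to generation 4.
At generation 4 (Neelam, Aarav) there are 2 shares of (1/24)/2 = 1/48 each.
Living: Neelam and Aarav — each takes 1/48.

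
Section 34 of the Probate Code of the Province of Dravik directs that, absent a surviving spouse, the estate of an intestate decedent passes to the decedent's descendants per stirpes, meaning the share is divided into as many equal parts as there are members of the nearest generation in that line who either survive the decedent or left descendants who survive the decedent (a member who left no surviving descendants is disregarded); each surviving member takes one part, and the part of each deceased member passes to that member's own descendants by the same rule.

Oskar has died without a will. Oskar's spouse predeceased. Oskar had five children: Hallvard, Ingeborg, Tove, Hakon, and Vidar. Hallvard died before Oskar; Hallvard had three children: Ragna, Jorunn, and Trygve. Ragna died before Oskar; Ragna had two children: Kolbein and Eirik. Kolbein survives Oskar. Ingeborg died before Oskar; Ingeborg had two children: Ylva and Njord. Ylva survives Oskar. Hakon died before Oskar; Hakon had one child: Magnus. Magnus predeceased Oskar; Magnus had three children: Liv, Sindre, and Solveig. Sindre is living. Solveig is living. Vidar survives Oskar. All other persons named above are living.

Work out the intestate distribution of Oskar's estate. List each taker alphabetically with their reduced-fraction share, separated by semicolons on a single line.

There is no surviving spouse, so the entire estate passes to Oskar's descendants per stirpes.
The estate is divided into 5 equal shares of 1/5 among Hallvard, Ingeborg, Tove, Hakon, Vidar.
Hallvard predeceased; the 1/5 allotted to Hallvard's branch passes to Hallvard's issue by representation.
The 1/5 is divided into 3 equal shares of 1/15 among Ragna, Jorunn, Trygve.
Ragna predeceased; the 1/15 allotted to Ragna's branch passes to Ragna's issue by representation.
The 1/15 is divided into 2 equal shares of 1/30 among Kolbein, Eirik.
Kolbein is living and takes 1/30.
Eirik is living and takes 1/30.
Jorunn is living and takes 1/15.
Trygve is living and takes 1/15.
Ingeborg predeceased; the 1/5 allotted to Ingeborg's branch passes to Ingeborg's issue by representation.
The 1/5 is divided into 2 equal shares of 1/10 among Ylva, Njord.
Ylva is living and takes 1/10.
Njord is living and takes 1/10.
Tove is living and takes 1/5.
Hakon predeceased; the 1/5 allotted to Hakon's branch passes to Hakon's issue by representation.
Magnus's line is the sole branch at this level, so the full 1/5 passes to Magnus's issue by representation.
The 1/5 is divided into 3 equal shares of 1/15 among Liv, Sindre, Solveig.
Liv is living and takes 1/15.
Sindre is living and takes 1/15.
Solveig is living and takes 1/15.
Vidar is living and takes 1/5.

Eirik 1/30; Jorunn 1/15; Kolbein 1/30; Liv 1/15; Njord 1/10; Sindre 1/15; Solveig 1/15; Tove 1/5; Trygve 1/15; Vidar 1/5; Ylva 1/10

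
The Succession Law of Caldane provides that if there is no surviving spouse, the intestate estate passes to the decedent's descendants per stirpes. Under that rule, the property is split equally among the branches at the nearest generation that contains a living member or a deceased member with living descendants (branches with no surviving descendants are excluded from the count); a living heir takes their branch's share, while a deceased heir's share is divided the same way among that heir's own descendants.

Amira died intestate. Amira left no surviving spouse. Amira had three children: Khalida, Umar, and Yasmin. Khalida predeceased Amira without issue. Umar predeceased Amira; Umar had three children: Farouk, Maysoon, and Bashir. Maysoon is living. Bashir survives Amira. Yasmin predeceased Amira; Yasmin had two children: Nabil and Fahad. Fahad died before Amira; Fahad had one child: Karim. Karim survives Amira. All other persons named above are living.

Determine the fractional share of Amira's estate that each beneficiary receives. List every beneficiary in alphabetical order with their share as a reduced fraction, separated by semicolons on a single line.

There is no surviving spouse, so the entire estate passes to Amira's descendants per stirpes.
Khalida left no surviving issue, so that branch lapses and is disregarded.
The estate is divided into 2 equal shares of 1/2 among Umar, Yasmin.
Umar predeceased; the 1/2 allotted to Umar's branch passes to Umar's issue by representation.
The 1/2 is divided into 3 equal shares of 1/6 among Farouk, Maysoon, Bashir.
Farouk is living and takes 1/6.
Maysoon is living and takes 1/6.
Bashir is living and takes 1/6.
Yasmin predeceased; the 1/2 allotted to Yasmin's branch passes to Yasmin's issue by representation.
The 1/2 is divided into 2 equal shares of 1/4 among Nabil, Fahad.
Nabil is living and takes 1/4.
Fahad predeceased; the 1/4 allotted to Fahad's branch passes to Fahad's issue by representation.
Karim is the sole taker at this level and receives the full 1/4.

Bashir 1/6; Farouk 1/6; Karim 1/4; Maysoon 1/6; Nabil 1/4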